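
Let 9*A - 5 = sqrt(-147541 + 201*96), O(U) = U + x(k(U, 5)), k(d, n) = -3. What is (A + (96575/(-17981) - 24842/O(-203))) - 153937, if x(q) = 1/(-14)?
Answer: -70769244687997/460079847 + I*sqrt(128245)/9 ≈ -1.5382e+5 + 39.79*I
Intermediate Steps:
x(q) = -1/14
O(U) = -1/14 + U (O(U) = U - 1/14 = -1/14 + U)
A = 5/9 + I*sqrt(128245)/9 (A = 5/9 + sqrt(-147541 + 201*96)/9 = 5/9 + sqrt(-147541 + 19296)/9 = 5/9 + sqrt(-128245)/9 = 5/9 + (I*sqrt(128245))/9 = 5/9 + I*sqrt(128245)/9 ≈ 0.55556 + 39.79*I)
(A + (96575/(-17981) - 24842/O(-203))) - 153937 = ((5/9 + I*sqrt(128245)/9) + (96575/(-17981) - 24842/(-1/14 - 203))) - 153937 = ((5/9 + I*sqrt(128245)/9) + (96575*(-1/17981) - 24842/(-2843/14))) - 153937 = ((5/9 + I*sqrt(128245)/9) + (-96575/17981 - 24842*(-14/2843))) - 153937 = ((5/9 + I*sqrt(128245)/9) + (-96575/17981 + 347788/2843)) - 153937 = ((5/9 + I*sqrt(128245)/9) + 5979013303/51119983) - 153937 = (54066719642/460079847 + I*sqrt(128245)/9) - 153937 = -70769244687997/460079847 + I*sqrt(128245)/9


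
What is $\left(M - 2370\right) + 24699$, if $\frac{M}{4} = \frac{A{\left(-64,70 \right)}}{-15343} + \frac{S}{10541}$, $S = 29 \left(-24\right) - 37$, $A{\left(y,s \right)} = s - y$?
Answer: $\frac{53898971725}{2413889} \approx 22329.0$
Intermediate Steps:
$S = -733$ ($S = -696 - 37 = -733$)
$M = - \frac{755756}{2413889}$ ($M = 4 \left(\frac{70 - -64}{-15343} - \frac{733}{10541}\right) = 4 \left(\left(70 + 64\right) \left(- \frac{1}{15343}\right) - \frac{733}{10541}\right) = 4 \left(134 \left(- \frac{1}{15343}\right) - \frac{733}{10541}\right) = 4 \left(- \frac{2}{229} - \frac{733}{10541}\right) = 4 \left(- \frac{188939}{2413889}\right) = - \frac{755756}{2413889} \approx -0.31309$)
$\left(M - 2370\right) + 24699 = \left(- \frac{755756}{2413889} - 2370\right) + 24699 = - \frac{5721672686}{2413889} + 24699 = \frac{53898971725}{2413889}$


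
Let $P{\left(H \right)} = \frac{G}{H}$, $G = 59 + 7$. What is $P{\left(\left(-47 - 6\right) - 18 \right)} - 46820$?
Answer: $- \frac{3324286}{71} \approx -46821.0$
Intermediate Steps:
$G = 66$
$P{\left(H \right)} = \frac{66}{H}$
$P{\left(\left(-47 - 6\right) - 18 \right)} - 46820 = \frac{66}{\left(-47 - 6\right) - 18} - 46820 = \frac{66}{-53 - 18} - 46820 = \frac{66}{-71} - 46820 = 66 \left(- \frac{1}{71}\right) - 46820 = - \frac{66}{71} - 46820 = - \frac{3324286}{71}$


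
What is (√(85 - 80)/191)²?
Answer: 5/36481 ≈ 0.00013706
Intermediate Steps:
(√(85 - 80)/191)² = (√5*(1/191))² = (√5/191)² = 5/36481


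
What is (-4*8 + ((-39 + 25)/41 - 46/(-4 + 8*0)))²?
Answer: 2920681/6724 ≈ 434.37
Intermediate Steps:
(-4*8 + ((-39 + 25)/41 - 46/(-4 + 8*0)))² = (-32 + (-14*1/41 - 46/(-4 + 0)))² = (-32 + (-14/41 - 46/(-4)))² = (-32 + (-14/41 - 46*(-¼)))² = (-32 + (-14/41 + 23/2))² = (-32 + 915/82)² = (-1709/82)² = 2920681/6724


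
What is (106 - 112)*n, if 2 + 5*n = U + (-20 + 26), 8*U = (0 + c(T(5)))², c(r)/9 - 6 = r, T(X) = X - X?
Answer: -2211/5 ≈ -442.20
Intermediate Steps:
T(X) = 0
c(r) = 54 + 9*r
U = 729/2 (U = (0 + (54 + 9*0))²/8 = (0 + (54 + 0))²/8 = (0 + 54)²/8 = (⅛)*54² = (⅛)*2916 = 729/2 ≈ 364.50)
n = 737/10 (n = -⅖ + (729/2 + (-20 + 26))/5 = -⅖ + (729/2 + 6)/5 = -⅖ + (⅕)*(741/2) = -⅖ + 741/10 = 737/10 ≈ 73.700)
(106 - 112)*n = (106 - 112)*(737/10) = -6*737/10 = -2211/5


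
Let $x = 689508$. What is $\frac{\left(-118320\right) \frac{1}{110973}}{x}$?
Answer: $- \frac{9860}{6376397607} \approx -1.5463 \cdot 10^{-6}$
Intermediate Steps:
$\frac{\left(-118320\right) \frac{1}{110973}}{x} = \frac{\left(-118320\right) \frac{1}{110973}}{689508} = \left(-118320\right) \frac{1}{110973} \cdot \frac{1}{689508} = \left(- \frac{39440}{36991}\right) \frac{1}{689508} = - \frac{9860}{6376397607}$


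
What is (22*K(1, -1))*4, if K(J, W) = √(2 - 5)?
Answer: 88*I*√3 ≈ 152.42*I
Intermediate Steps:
K(J, W) = I*√3 (K(J, W) = √(-3) = I*√3)
(22*K(1, -1))*4 = (22*(I*√3))*4 = (22*I*√3)*4 = 88*I*√3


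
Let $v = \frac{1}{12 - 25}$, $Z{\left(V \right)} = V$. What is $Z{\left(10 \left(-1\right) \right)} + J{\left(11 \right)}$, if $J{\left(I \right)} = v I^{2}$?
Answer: $- \frac{251}{13} \approx -19.308$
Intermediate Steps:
$v = - \frac{1}{13}$ ($v = \frac{1}{-13} = - \frac{1}{13} \approx -0.076923$)
$J{\left(I \right)} = - \frac{I^{2}}{13}$
$Z{\left(10 \left(-1\right) \right)} + J{\left(11 \right)} = 10 \left(-1\right) - \frac{11^{2}}{13} = -10 - \frac{121}{13} = - \frac{251}{13}$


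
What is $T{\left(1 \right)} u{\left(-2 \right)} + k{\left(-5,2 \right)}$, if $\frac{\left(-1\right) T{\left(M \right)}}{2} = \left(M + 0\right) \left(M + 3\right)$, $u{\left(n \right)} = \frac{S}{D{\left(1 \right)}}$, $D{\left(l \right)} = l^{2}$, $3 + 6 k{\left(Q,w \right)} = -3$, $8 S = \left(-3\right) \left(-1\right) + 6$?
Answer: $-10$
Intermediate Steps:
$S = \frac{9}{8}$ ($S = \frac{\left(-3\right) \left(-1\right) + 6}{8} = \frac{3 + 6}{8} = \frac{1}{8} \cdot 9 = \frac{9}{8} \approx 1.125$)
$k{\left(Q,w \right)} = -1$ ($k{\left(Q,w \right)} = - \frac{1}{2} + \frac{1}{6} \left(-3\right) = - \frac{1}{2} - \frac{1}{2} = -1$)
$u{\left(n \right)} = \frac{9}{8}$ ($u{\left(n \right)} = \frac{9}{8 \cdot 1^{2}} = \frac{9}{8 \cdot 1} = \frac{9}{8} \cdot 1 = \frac{9}{8}$)
$T{\left(M \right)} = - 2 M \left(3 + M\right)$ ($T{\left(M \right)} = - 2 \left(M + 0\right) \left(M + 3\right) = - 2 M \left(3 + M\right)$)
$T{\left(1 \right)} u{\left(-2 \right)} + k{\left(-5,2 \right)} = \left(-2\right) 1 \left(3 + 1\right) \frac{9}{8} - 1 = \left(-2\right) 1 \cdot 4 \cdot \frac{9}{8} - 1 = \left(-8\right) \frac{9}{8} - 1 = -9 - 1 = -10$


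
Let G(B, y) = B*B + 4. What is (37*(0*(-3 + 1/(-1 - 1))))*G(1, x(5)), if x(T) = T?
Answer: 0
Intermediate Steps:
G(B, y) = 4 + B² (G(B, y) = B² + 4 = 4 + B²)
(37*(0*(-3 + 1/(-1 - 1))))*G(1, x(5)) = (37*(0*(-3 + 1/(-1 - 1))))*(4 + 1²) = (37*(0*(-3 + 1/(-2))))*(4 + 1) = (37*(0*(-3 - ½)))*5 = (37*(0*(-7/2)))*5 = (37*0)*5 = 0*5 = 0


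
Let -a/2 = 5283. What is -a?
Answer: 10566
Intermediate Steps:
a = -10566 (a = -2*5283 = -10566)
-a = -1*(-10566) = 10566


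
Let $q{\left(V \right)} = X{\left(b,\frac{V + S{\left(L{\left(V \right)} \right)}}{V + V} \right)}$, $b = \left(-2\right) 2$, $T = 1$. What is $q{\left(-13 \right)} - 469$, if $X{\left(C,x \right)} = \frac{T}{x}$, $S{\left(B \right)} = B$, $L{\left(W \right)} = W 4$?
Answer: $- \frac{2343}{5} \approx -468.6$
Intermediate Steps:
$L{\left(W \right)} = 4 W$
$b = -4$
$X{\left(C,x \right)} = \frac{1}{x}$ ($X{\left(C,x \right)} = 1 \frac{1}{x} = \frac{1}{x}$)
$q{\left(V \right)} = \frac{2}{5}$ ($q{\left(V \right)} = \frac{1}{\left(V + 4 V\right) \frac{1}{V + V}} = \frac{1}{5 V \frac{1}{2 V}} = \frac{1}{\frac{5}{2}} = \frac{2}{5}$)
$q{\left(-13 \right)} - 469 = \frac{2}{5} - 469 = - \frac{2343}{5}$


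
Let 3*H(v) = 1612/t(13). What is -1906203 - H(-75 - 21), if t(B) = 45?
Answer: -257339017/135 ≈ -1.9062e+6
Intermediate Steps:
H(v) = 1612/135 (H(v) = (1612/45)/3 = (1612*(1/45))/3 = (1/3)*(1612/45) = 1612/135)
-1906203 - H(-75 - 21) = -1906203 - 1*1612/135 = -1906203 - 1612/135 = -257339017/135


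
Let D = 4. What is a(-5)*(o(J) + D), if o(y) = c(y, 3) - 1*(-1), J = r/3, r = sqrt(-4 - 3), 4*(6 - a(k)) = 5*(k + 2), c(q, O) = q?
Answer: 195/4 + 13*I*sqrt(7)/4 ≈ 48.75 + 8.5987*I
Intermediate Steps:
a(k) = 7/2 - 5*k/4 (a(k) = 6 - 5*(k + 2)/4 = 6 - 5*(2 + k)/4 = 6 - (10 + 5*k)/4 = 6 + (-5/2 - 5*k/4) = 7/2 - 5*k/4)
r = I*sqrt(7) (r = sqrt(-7) = I*sqrt(7) ≈ 2.6458*I)
J = I*sqrt(7)/3 (J = (I*sqrt(7))/3 = (I*sqrt(7))*(1/3) = I*sqrt(7)/3 ≈ 0.88192*I)
o(y) = 1 + y (o(y) = y - 1*(-1) = y + 1 = 1 + y)
a(-5)*(o(J) + D) = (7/2 - 5/4*(-5))*((1 + I*sqrt(7)/3) + 4) = (7/2 + 25/4)*(5 + I*sqrt(7)/3) = 39*(5 + I*sqrt(7)/3)/4 = 195/4 + 13*I*sqrt(7)/4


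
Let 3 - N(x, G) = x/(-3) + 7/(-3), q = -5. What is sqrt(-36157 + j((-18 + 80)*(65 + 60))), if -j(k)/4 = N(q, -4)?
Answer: I*sqrt(325545)/3 ≈ 190.19*I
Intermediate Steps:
N(x, G) = 16/3 + x/3 (N(x, G) = 3 - (x/(-3) + 7/(-3)) = 3 - (x*(-1/3) + 7*(-1/3)) = 3 - (-x/3 - 7/3) = 3 - (-7/3 - x/3) = 3 + (7/3 + x/3) = 16/3 + x/3)
j(k) = -44/3 (j(k) = -4*(16/3 + (1/3)*(-5)) = -4*(16/3 - 5/3) = -4*11/3 = -44/3)
sqrt(-36157 + j((-18 + 80)*(65 + 60))) = sqrt(-36157 - 44/3) = sqrt(-108515/3) = I*sqrt(325545)/3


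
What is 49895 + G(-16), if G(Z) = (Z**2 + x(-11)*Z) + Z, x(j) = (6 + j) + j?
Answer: 50391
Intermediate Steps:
x(j) = 6 + 2*j
G(Z) = Z**2 - 15*Z (G(Z) = (Z**2 + (6 + 2*(-11))*Z) + Z = (Z**2 + (6 - 22)*Z) + Z = (Z**2 - 16*Z) + Z = Z**2 - 15*Z)
49895 + G(-16) = 49895 - 16*(-15 - 16) = 49895 - 16*(-31) = 49895 + 496 = 50391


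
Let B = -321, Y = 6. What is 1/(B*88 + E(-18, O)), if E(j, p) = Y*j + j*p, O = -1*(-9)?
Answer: -1/28518 ≈ -3.5066e-5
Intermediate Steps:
O = 9
E(j, p) = 6*j + j*p
1/(B*88 + E(-18, O)) = 1/(-321*88 - 18*(6 + 9)) = 1/(-28248 - 18*15) = 1/(-28248 - 270) = 1/(-28518) = -1/28518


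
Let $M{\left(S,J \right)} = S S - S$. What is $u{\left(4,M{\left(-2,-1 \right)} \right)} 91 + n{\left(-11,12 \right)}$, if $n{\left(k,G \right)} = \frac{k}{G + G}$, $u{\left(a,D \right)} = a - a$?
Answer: $- \frac{11}{24} \approx -0.45833$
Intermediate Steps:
$M{\left(S,J \right)} = S^{2} - S$
$u{\left(a,D \right)} = 0$
$n{\left(k,G \right)} = \frac{k}{2 G}$
$u{\left(4,M{\left(-2,-1 \right)} \right)} 91 + n{\left(-11,12 \right)} = 0 \cdot 91 + \frac{1}{2} \left(-11\right) \frac{1}{12} = 0 + \frac{1}{2} \left(-11\right) \frac{1}{12} = 0 - \frac{11}{24} = - \frac{11}{24}$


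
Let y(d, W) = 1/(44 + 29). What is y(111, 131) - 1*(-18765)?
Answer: 1369846/73 ≈ 18765.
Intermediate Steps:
y(d, W) = 1/73
y(111, 131) - 1*(-18765) = 1/73 - 1*(-18765) = 1/73 + 18765 = 1369846/73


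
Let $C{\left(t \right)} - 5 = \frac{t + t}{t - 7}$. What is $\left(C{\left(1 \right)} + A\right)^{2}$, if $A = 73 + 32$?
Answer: $\frac{108241}{9} \approx 12027.0$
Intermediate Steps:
$A = 105$
$C{\left(t \right)} = 5 + \frac{2 t}{-7 + t}$ ($C{\left(t \right)} = 5 + \frac{t + t}{t - 7} = 5 + \frac{2 t}{-7 + t}$)
$\left(C{\left(1 \right)} + A\right)^{2} = \left(\frac{7 \left(-5 + 1\right)}{-7 + 1} + 105\right)^{2} = \left(7 \frac{1}{-6} \left(-4\right) + 105\right)^{2} = \left(7 \left(- \frac{1}{6}\right) \left(-4\right) + 105\right)^{2} = \left(\frac{14}{3} + 105\right)^{2} = \left(\frac{329}{3}\right)^{2} = \frac{108241}{9}$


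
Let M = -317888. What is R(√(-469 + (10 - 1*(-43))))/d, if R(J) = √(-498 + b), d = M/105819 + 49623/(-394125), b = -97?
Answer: -13901971125*I*√595/43512888079 ≈ -7.7932*I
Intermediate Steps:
d = -43512888079/13901971125 (d = -317888/105819 + 49623/(-394125) = -317888*1/105819 + 49623*(-1/394125) = -317888/105819 - 16541/131375 = -43512888079/13901971125 ≈ -3.1300)
R(J) = I*√595 (R(J) = √(-498 - 97) = √(-595) = I*√595)
R(√(-469 + (10 - 1*(-43))))/d = (I*√595)/(-43512888079/13901971125) = (I*√595)*(-13901971125/43512888079) = -13901971125*I*√595/43512888079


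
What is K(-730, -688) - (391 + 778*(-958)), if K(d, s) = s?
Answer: 744245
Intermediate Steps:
K(-730, -688) - (391 + 778*(-958)) = -688 - (391 + 778*(-958)) = -688 - (391 - 745324) = -688 - 1*(-744933) = -688 + 744933 = 744245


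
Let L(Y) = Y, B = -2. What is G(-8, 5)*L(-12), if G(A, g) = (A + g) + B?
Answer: 60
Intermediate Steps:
G(A, g) = -2 + A + g (G(A, g) = (A + g) - 2 = -2 + A + g)
G(-8, 5)*L(-12) = (-2 - 8 + 5)*(-12) = -5*(-12) = 60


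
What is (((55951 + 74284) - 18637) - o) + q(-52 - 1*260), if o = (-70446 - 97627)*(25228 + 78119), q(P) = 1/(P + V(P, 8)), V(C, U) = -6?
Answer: 5523644713421/318 ≈ 1.7370e+10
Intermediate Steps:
q(P) = 1/(-6 + P) (q(P) = 1/(P - 6) = 1/(-6 + P))
o = -17369840331 (o = -168073*103347 = -17369840331)
(((55951 + 74284) - 18637) - o) + q(-52 - 1*260) = (((55951 + 74284) - 18637) - 1*(-17369840331)) + 1/(-6 + (-52 - 1*260)) = ((130235 - 18637) + 17369840331) + 1/(-6 + (-52 - 260)) = (111598 + 17369840331) + 1/(-6 - 312) = 17369951929 + 1/(-318) = 17369951929 - 1/318 = 5523644713421/318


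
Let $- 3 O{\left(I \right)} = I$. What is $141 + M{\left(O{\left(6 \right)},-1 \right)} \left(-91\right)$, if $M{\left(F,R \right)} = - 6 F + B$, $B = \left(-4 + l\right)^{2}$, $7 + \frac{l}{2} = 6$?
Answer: $-4227$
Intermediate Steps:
$l = -2$ ($l = -14 + 2 \cdot 6 = -14 + 12 = -2$)
$O{\left(I \right)} = - \frac{I}{3}$
$B = 36$ ($B = \left(-4 - 2\right)^{2} = \left(-6\right)^{2} = 36$)
$M{\left(F,R \right)} = 36 - 6 F$ ($M{\left(F,R \right)} = - 6 F + 36 = 36 - 6 F$)
$141 + M{\left(O{\left(6 \right)},-1 \right)} \left(-91\right) = 141 + \left(36 - 6 \left(\left(- \frac{1}{3}\right) 6\right)\right) \left(-91\right) = 141 + \left(36 - -12\right) \left(-91\right) = 141 + \left(36 + 12\right) \left(-91\right) = 141 + 48 \left(-91\right) = 141 - 4368 = -4227$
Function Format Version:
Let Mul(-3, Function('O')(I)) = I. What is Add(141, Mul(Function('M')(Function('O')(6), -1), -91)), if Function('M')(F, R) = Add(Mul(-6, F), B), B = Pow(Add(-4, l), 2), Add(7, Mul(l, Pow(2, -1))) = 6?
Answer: -4227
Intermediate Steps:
l = -2 (l = Add(-14, Mul(2, 6)) = Add(-14, 12) = -2)
Function('O')(I) = Mul(Rational(-1, 3), I)
B = 36 (B = Pow(Add(-4, -2), 2) = Pow(-6, 2) = 36)
Function('M')(F, R) = Add(36, Mul(-6, F)) (Function('M')(F, R) = Add(Mul(-6, F), 36) = Add(36, Mul(-6, F)))
Add(141, Mul(Function('M')(Function('O')(6), -1), -91)) = Add(141, Mul(Add(36, Mul(-6, Mul(Rational(-1, 3), 6))), -91)) = Add(141, Mul(Add(36, Mul(-6, -2)), -91)) = Add(141, Mul(Add(36, 12), -91)) = Add(141, Mul(48, -91)) = Add(141, -4368) = -4227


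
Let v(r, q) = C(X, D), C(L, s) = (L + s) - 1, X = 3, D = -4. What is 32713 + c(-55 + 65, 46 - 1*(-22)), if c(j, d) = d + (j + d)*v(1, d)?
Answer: 32625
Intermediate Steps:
C(L, s) = -1 + L + s
v(r, q) = -2 (v(r, q) = -1 + 3 - 4 = -2)
c(j, d) = -d - 2*j (c(j, d) = d + (j + d)*(-2) = d + (d + j)*(-2) = d + (-2*d - 2*j) = -d - 2*j)
32713 + c(-55 + 65, 46 - 1*(-22)) = 32713 + (-(46 - 1*(-22)) - 2*(-55 + 65)) = 32713 + (-(46 + 22) - 2*10) = 32713 + (-1*68 - 20) = 32713 + (-68 - 20) = 32713 - 88 = 32625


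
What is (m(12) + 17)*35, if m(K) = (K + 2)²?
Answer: 7455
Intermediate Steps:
m(K) = (2 + K)²
(m(12) + 17)*35 = ((2 + 12)² + 17)*35 = (14² + 17)*35 = (196 + 17)*35 = 213*35 = 7455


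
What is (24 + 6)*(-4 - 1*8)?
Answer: -360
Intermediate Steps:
(24 + 6)*(-4 - 1*8) = 30*(-4 - 8) = 30*(-12) = -360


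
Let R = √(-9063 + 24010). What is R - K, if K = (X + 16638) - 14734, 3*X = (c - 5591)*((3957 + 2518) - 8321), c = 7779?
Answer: 4033336/3 + √14947 ≈ 1.3446e+6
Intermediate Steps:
X = -4039048/3 (X = ((7779 - 5591)*((3957 + 2518) - 8321))/3 = (2188*(6475 - 8321))/3 = (2188*(-1846))/3 = (⅓)*(-4039048) = -4039048/3 ≈ -1.3464e+6)
R = √14947 ≈ 122.26
K = -4033336/3 (K = (-4039048/3 + 16638) - 14734 = -3989134/3 - 14734 = -4033336/3 ≈ -1.3444e+6)
R - K = √14947 - 1*(-4033336/3) = √14947 + 4033336/3 = 4033336/3 + √14947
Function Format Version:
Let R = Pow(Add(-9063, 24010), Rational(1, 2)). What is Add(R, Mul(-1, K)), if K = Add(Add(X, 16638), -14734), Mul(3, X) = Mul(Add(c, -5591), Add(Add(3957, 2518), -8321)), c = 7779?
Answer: Add(Rational(4033336, 3), Pow(14947, Rational(1, 2))) ≈ 1.3446e+6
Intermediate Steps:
X = Rational(-4039048, 3) (X = Mul(Rational(1, 3), Mul(Add(7779, -5591), Add(Add(3957, 2518), -8321))) = Mul(Rational(1, 3), Mul(2188, Add(6475, -8321))) = Mul(Rational(1, 3), Mul(2188, -1846)) = Mul(Rational(1, 3), -4039048) = Rational(-4039048, 3) ≈ -1.3464e+6)
R = Pow(14947, Rational(1, 2)) ≈ 122.26
K = Rational(-4033336, 3) (K = Add(Add(Rational(-4039048, 3), 16638), -14734) = Add(Rational(-3989134, 3), -14734) = Rational(-4033336, 3) ≈ -1.3444e+6)
Add(R, Mul(-1, K)) = Add(Pow(14947, Rational(1, 2)), Mul(-1, Rational(-4033336, 3))) = Add(Pow(14947, Rational(1, 2)), Rational(4033336, 3)) = Add(Rational(4033336, 3), Pow(14947, Rational(1, 2)))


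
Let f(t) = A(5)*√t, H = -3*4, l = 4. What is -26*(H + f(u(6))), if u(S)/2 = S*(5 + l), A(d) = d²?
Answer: 312 - 3900*√3 ≈ -6443.0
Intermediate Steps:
H = -12
u(S) = 18*S (u(S) = 2*(S*(5 + 4)) = 2*(S*9) = 2*(9*S) = 18*S)
f(t) = 25*√t (f(t) = 5²*√t = 25*√t)
-26*(H + f(u(6))) = -26*(-12 + 25*√(18*6)) = -26*(-12 + 25*√108) = -26*(-12 + 25*(6*√3)) = -26*(-12 + 150*√3) = 312 - 3900*√3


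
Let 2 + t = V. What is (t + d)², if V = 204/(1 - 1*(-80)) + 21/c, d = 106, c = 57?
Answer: 3006657889/263169 ≈ 11425.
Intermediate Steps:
V = 1481/513 (V = 204/(1 - 1*(-80)) + 21/57 = 204/(1 + 80) + 21*(1/57) = 204/81 + 7/19 = 204*(1/81) + 7/19 = 68/27 + 7/19 = 1481/513 ≈ 2.8869)
t = 455/513 (t = -2 + 1481/513 = 455/513 ≈ 0.88694)
(t + d)² = (455/513 + 106)² = (54833/513)² = 3006657889/263169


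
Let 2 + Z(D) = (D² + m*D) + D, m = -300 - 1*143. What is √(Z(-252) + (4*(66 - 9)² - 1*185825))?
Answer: 11*√17 ≈ 45.354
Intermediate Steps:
m = -443 (m = -300 - 143 = -443)
Z(D) = -2 + D² - 442*D (Z(D) = -2 + ((D² - 443*D) + D) = -2 + (D² - 442*D) = -2 + D² - 442*D)
√(Z(-252) + (4*(66 - 9)² - 1*185825)) = √((-2 + (-252)² - 442*(-252)) + (4*(66 - 9)² - 1*185825)) = √((-2 + 63504 + 111384) + (4*57² - 185825)) = √(174886 + (4*3249 - 185825)) = √(174886 + (12996 - 185825)) = √(174886 - 172829) = √2057 = 11*√17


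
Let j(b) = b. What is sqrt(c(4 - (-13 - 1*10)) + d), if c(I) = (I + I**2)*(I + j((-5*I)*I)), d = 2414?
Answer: I*sqrt(2732794) ≈ 1653.1*I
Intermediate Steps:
c(I) = (I + I**2)*(I - 5*I**2) (c(I) = (I + I**2)*(I + (-5*I)*I) = (I + I**2)*(I - 5*I**2))
sqrt(c(4 - (-13 - 1*10)) + d) = sqrt((4 - (-13 - 1*10))**2*(1 - 5*(4 - (-13 - 1*10))**2 - 4*(4 - (-13 - 1*10))) + 2414) = sqrt((4 - (-13 - 10))**2*(1 - 5*(4 - (-13 - 10))**2 - 4*(4 - (-13 - 10))) + 2414) = sqrt((4 - 1*(-23))**2*(1 - 5*(4 - 1*(-23))**2 - 4*(4 - 1*(-23))) + 2414) = sqrt((4 + 23)**2*(1 - 5*(4 + 23)**2 - 4*(4 + 23)) + 2414) = sqrt(27**2*(1 - 5*27**2 - 4*27) + 2414) = sqrt(729*(1 - 5*729 - 108) + 2414) = sqrt(729*(1 - 3645 - 108) + 2414) = sqrt(729*(-3752) + 2414) = sqrt(-2735208 + 2414) = sqrt(-2732794) = I*sqrt(2732794)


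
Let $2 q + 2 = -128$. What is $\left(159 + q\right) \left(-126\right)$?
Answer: $-11844$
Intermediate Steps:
$q = -65$ ($q = -1 + \frac{1}{2} \left(-128\right) = -1 - 64 = -65$)
$\left(159 + q\right) \left(-126\right) = \left(159 - 65\right) \left(-126\right) = 94 \left(-126\right) = -11844$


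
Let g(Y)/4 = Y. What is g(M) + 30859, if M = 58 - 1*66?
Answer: 30827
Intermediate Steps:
M = -8 (M = 58 - 66 = -8)
g(Y) = 4*Y
g(M) + 30859 = 4*(-8) + 30859 = -32 + 30859 = 30827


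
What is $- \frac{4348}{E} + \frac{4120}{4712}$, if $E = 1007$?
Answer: $- \frac{107493}{31217} \approx -3.4434$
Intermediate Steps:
$- \frac{4348}{E} + \frac{4120}{4712} = - \frac{4348}{1007} + \frac{4120}{4712} = \left(-4348\right) \frac{1}{1007} + 4120 \cdot \frac{1}{4712} = - \frac{4348}{1007} + \frac{515}{589} = - \frac{107493}{31217}$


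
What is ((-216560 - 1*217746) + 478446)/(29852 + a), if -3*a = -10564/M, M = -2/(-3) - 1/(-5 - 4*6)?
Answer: 673135/531832 ≈ 1.2657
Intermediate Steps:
M = 61/87 (M = -2*(-1/3) - 1/(-5 - 24) = 2/3 - 1/(-29) = 2/3 - 1*(-1/29) = 2/3 + 1/29 = 61/87 ≈ 0.70115)
a = 306356/61 (a = -(-10564)/(3*61/87) = -(-10564)*87/(3*61) = -1/3*(-919068/61) = 306356/61 ≈ 5022.2)
((-216560 - 1*217746) + 478446)/(29852 + a) = ((-216560 - 1*217746) + 478446)/(29852 + 306356/61) = ((-216560 - 217746) + 478446)/(2127328/61) = (-434306 + 478446)*(61/2127328) = 44140*(61/2127328) = 673135/531832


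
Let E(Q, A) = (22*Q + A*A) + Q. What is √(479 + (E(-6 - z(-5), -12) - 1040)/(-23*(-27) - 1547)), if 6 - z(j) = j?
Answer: √411922766/926 ≈ 21.918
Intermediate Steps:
z(j) = 6 - j
E(Q, A) = A² + 23*Q (E(Q, A) = (22*Q + A²) + Q = (A² + 22*Q) + Q = A² + 23*Q)
√(479 + (E(-6 - z(-5), -12) - 1040)/(-23*(-27) - 1547)) = √(479 + (((-12)² + 23*(-6 - (6 - 1*(-5)))) - 1040)/(-23*(-27) - 1547)) = √(479 + ((144 + 23*(-6 - (6 + 5))) - 1040)/(621 - 1547)) = √(479 + ((144 + 23*(-6 - 1*11)) - 1040)/(-926)) = √(479 + ((144 + 23*(-6 - 11)) - 1040)*(-1/926)) = √(479 + ((144 + 23*(-17)) - 1040)*(-1/926)) = √(479 + ((144 - 391) - 1040)*(-1/926)) = √(479 + (-247 - 1040)*(-1/926)) = √(479 - 1287*(-1/926)) = √(479 + 1287/926) = √(444841/926) = √411922766/926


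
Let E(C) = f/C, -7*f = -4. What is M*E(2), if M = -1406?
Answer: -2812/7 ≈ -401.71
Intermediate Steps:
f = 4/7 (f = -⅐*(-4) = 4/7 ≈ 0.57143)
E(C) = 4/(7*C)
M*E(2) = -5624/(7*2) = -1406*2/7 = -2812/7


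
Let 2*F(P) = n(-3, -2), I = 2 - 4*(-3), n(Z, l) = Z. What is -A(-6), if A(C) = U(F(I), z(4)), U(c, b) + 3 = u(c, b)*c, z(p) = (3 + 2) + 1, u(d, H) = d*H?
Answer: -21/2 ≈ -10.500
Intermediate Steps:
u(d, H) = H*d
I = 14 (I = 2 + 12 = 14)
F(P) = -3/2 (F(P) = (1/2)*(-3) = -3/2)
z(p) = 6 (z(p) = 5 + 1 = 6)
U(c, b) = -3 + b*c**2 (U(c, b) = -3 + (b*c)*c = -3 + b*c**2)
A(C) = 21/2 (A(C) = -3 + 6*(-3/2)**2 = -3 + 6*(9/4) = -3 + 27/2 = 21/2)
-A(-6) = -1*21/2 = -21/2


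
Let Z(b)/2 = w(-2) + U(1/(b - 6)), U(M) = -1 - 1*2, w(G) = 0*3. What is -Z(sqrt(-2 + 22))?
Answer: 6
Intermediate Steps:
w(G) = 0
U(M) = -3 (U(M) = -1 - 2 = -3)
Z(b) = -6 (Z(b) = 2*(0 - 3) = 2*(-3) = -6)
-Z(sqrt(-2 + 22)) = -1*(-6) = 6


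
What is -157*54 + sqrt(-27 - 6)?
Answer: -8478 + I*sqrt(33) ≈ -8478.0 + 5.7446*I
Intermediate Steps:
-157*54 + sqrt(-27 - 6) = -8478 + sqrt(-33) = -8478 + I*sqrt(33)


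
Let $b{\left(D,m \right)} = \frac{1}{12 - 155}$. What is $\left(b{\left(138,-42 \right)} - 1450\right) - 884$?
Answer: $- \frac{333763}{143} \approx -2334.0$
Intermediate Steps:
$b{\left(D,m \right)} = - \frac{1}{143}$ ($b{\left(D,m \right)} = \frac{1}{-143} = - \frac{1}{143}$)
$\left(b{\left(138,-42 \right)} - 1450\right) - 884 = \left(- \frac{1}{143} - 1450\right) - 884 = - \frac{207351}{143} - 884 = - \frac{333763}{143}$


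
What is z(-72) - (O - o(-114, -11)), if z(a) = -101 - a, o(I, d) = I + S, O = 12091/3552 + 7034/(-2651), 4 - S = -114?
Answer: -242477273/9416352 ≈ -25.751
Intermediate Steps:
S = 118 (S = 4 - 1*(-114) = 4 + 114 = 118)
O = 7068473/9416352 (O = 12091*(1/3552) + 7034*(-1/2651) = 12091/3552 - 7034/2651 = 7068473/9416352 ≈ 0.75066)
o(I, d) = 118 + I (o(I, d) = I + 118 = 118 + I)
z(-72) - (O - o(-114, -11)) = (-101 - 1*(-72)) - (7068473/9416352 - (118 - 114)) = (-101 + 72) - (7068473/9416352 - 1*4) = -29 - (7068473/9416352 - 4) = -29 - 1*(-30596935/9416352) = -29 + 30596935/9416352 = -242477273/9416352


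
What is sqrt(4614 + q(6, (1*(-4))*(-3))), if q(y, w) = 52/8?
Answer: sqrt(18482)/2 ≈ 67.974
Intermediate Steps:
q(y, w) = 13/2 (q(y, w) = 52*(1/8) = 13/2)
sqrt(4614 + q(6, (1*(-4))*(-3))) = sqrt(4614 + 13/2) = sqrt(9241/2) = sqrt(18482)/2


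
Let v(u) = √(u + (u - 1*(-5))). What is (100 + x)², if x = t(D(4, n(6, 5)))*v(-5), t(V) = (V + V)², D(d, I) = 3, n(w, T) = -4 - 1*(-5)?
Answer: 3520 + 7200*I*√5 ≈ 3520.0 + 16100.0*I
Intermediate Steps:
n(w, T) = 1 (n(w, T) = -4 + 5 = 1)
v(u) = √(5 + 2*u) (v(u) = √(u + (u + 5)) = √(u + (5 + u)) = √(5 + 2*u))
t(V) = 4*V² (t(V) = (2*V)² = 4*V²)
x = 36*I*√5 (x = (4*3²)*√(5 + 2*(-5)) = (4*9)*√(5 - 10) = 36*√(-5) = 36*(I*√5) = 36*I*√5 ≈ 80.498*I)
(100 + x)² = (100 + 36*I*√5)²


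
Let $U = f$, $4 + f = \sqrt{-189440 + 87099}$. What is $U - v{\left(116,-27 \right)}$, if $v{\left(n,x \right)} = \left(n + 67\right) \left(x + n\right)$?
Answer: $-16291 + i \sqrt{102341} \approx -16291.0 + 319.91 i$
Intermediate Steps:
$f = -4 + i \sqrt{102341}$ ($f = -4 + \sqrt{-189440 + 87099} = -4 + \sqrt{-102341} = -4 + i \sqrt{102341} \approx -4.0 + 319.91 i$)
$U = -4 + i \sqrt{102341} \approx -4.0 + 319.91 i$
$v{\left(n,x \right)} = \left(67 + n\right) \left(n + x\right)$
$U - v{\left(116,-27 \right)} = \left(-4 + i \sqrt{102341}\right) - \left(116^{2} + 67 \cdot 116 + 67 \left(-27\right) + 116 \left(-27\right)\right) = \left(-4 + i \sqrt{102341}\right) - \left(13456 + 7772 - 1809 - 3132\right) = \left(-4 + i \sqrt{102341}\right) - 16287 = -16291 + i \sqrt{102341}$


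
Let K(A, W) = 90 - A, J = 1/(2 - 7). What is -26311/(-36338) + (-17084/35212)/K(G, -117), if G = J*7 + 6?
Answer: 98123920001/136590217778 ≈ 0.71838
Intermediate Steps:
J = -1/5 (J = 1/(-5) = -1/5 ≈ -0.20000)
G = 23/5 (G = -1/5*7 + 6 = -7/5 + 6 = 23/5 ≈ 4.6000)
-26311/(-36338) + (-17084/35212)/K(G, -117) = -26311/(-36338) + (-17084/35212)/(90 - 1*23/5) = -26311*(-1/36338) + (-17084*1/35212)/(90 - 23/5) = 26311/36338 - 4271/(8803*427/5) = 26311/36338 - 4271/8803*5/427 = 26311/36338 - 21355/3758881 = 98123920001/136590217778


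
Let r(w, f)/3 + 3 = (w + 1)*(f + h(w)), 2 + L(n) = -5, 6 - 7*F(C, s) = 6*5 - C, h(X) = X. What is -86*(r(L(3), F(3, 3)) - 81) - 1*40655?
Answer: -48395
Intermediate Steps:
F(C, s) = -24/7 + C/7 (F(C, s) = 6/7 - (6*5 - C)/7 = 6/7 - (30 - C)/7 = 6/7 + (-30/7 + C/7) = -24/7 + C/7)
L(n) = -7 (L(n) = -2 - 5 = -7)
r(w, f) = -9 + 3*(1 + w)*(f + w) (r(w, f) = -9 + 3*((w + 1)*(f + w)) = -9 + 3*((1 + w)*(f + w)) = -9 + 3*(1 + w)*(f + w))
-86*(r(L(3), F(3, 3)) - 81) - 1*40655 = -86*((-9 + 3*(-24/7 + (⅐)*3) + 3*(-7) + 3*(-7)² + 3*(-24/7 + (⅐)*3)*(-7)) - 81) - 1*40655 = -86*((-9 + 3*(-24/7 + 3/7) - 21 + 3*49 + 3*(-24/7 + 3/7)*(-7)) - 81) - 40655 = -86*((-9 + 3*(-3) - 21 + 147 + 3*(-3)*(-7)) - 81) - 40655 = -86*((-9 - 9 - 21 + 147 + 63) - 81) - 40655 = -86*(171 - 81) - 40655 = -86*90 - 40655 = -7740 - 40655 = -48395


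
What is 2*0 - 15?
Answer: -15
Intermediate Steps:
2*0 - 15 = 0 - 15 = -15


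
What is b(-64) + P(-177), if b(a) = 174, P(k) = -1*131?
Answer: 43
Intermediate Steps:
P(k) = -131
b(-64) + P(-177) = 174 - 131 = 43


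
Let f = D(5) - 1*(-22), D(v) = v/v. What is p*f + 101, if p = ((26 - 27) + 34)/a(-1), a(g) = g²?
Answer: 860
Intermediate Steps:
D(v) = 1
f = 23 (f = 1 - 1*(-22) = 1 + 22 = 23)
p = 33 (p = ((26 - 27) + 34)/((-1)²) = (-1 + 34)/1 = 33*1 = 33)
p*f + 101 = 33*23 + 101 = 759 + 101 = 860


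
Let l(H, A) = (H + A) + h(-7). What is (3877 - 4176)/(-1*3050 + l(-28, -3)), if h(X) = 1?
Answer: 299/3080 ≈ 0.097078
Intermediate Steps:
l(H, A) = 1 + A + H (l(H, A) = (H + A) + 1 = (A + H) + 1 = 1 + A + H)
(3877 - 4176)/(-1*3050 + l(-28, -3)) = (3877 - 4176)/(-1*3050 + (1 - 3 - 28)) = -299/(-3050 - 30) = -299/(-3080) = -299*(-1/3080) = 299/3080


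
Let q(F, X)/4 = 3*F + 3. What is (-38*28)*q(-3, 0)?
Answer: 25536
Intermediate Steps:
q(F, X) = 12 + 12*F (q(F, X) = 4*(3*F + 3) = 4*(3 + 3*F) = 12 + 12*F)
(-38*28)*q(-3, 0) = (-38*28)*(12 + 12*(-3)) = -1064*(12 - 36) = -1064*(-24) = 25536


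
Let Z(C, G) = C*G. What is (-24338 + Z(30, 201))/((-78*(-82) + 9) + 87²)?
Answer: -9154/6987 ≈ -1.3101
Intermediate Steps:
(-24338 + Z(30, 201))/((-78*(-82) + 9) + 87²) = (-24338 + 30*201)/((-78*(-82) + 9) + 87²) = (-24338 + 6030)/((6396 + 9) + 7569) = -18308/(6405 + 7569) = -18308/13974 = -18308*1/13974 = -9154/6987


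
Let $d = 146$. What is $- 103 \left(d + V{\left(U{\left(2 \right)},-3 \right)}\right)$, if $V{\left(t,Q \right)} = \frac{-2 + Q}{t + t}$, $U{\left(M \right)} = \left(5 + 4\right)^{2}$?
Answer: $- \frac{2435641}{162} \approx -15035.0$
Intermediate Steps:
$U{\left(M \right)} = 81$ ($U{\left(M \right)} = 9^{2} = 81$)
$V{\left(t,Q \right)} = \frac{-2 + Q}{2 t}$
$- 103 \left(d + V{\left(U{\left(2 \right)},-3 \right)}\right) = - 103 \left(146 + \frac{-2 - 3}{2 \cdot 81}\right) = - 103 \left(146 + \frac{1}{2} \cdot \frac{1}{81} \left(-5\right)\right) = - 103 \left(146 - \frac{5}{162}\right) = \left(-103\right) \frac{23647}{162} = - \frac{2435641}{162}$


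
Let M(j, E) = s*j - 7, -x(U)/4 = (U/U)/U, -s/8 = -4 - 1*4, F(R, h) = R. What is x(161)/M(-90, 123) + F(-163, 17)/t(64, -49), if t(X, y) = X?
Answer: -151343125/59423168 ≈ -2.5469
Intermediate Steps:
s = 64 (s = -8*(-4 - 1*4) = -8*(-4 - 4) = -8*(-8) = 64)
x(U) = -4/U (x(U) = -4*U/U/U = -4/U)
M(j, E) = -7 + 64*j (M(j, E) = 64*j - 7 = -7 + 64*j)
x(161)/M(-90, 123) + F(-163, 17)/t(64, -49) = (-4/161)/(-7 + 64*(-90)) - 163/64 = (-4*1/161)/(-7 - 5760) - 163*1/64 = -4/161/(-5767) - 163/64 = -4/161*(-1/5767) - 163/64 = 4/928487 - 163/64 = -151343125/59423168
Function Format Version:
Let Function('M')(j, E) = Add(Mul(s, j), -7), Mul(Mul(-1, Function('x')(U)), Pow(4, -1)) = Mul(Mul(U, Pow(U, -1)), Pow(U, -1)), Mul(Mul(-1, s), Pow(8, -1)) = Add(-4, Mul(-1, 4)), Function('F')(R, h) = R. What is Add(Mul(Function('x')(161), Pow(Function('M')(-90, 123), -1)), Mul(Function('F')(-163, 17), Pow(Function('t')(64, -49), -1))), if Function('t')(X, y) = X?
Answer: Rational(-151343125, 59423168) ≈ -2.5469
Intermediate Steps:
s = 64 (s = Mul(-8, Add(-4, Mul(-1, 4))) = Mul(-8, Add(-4, -4)) = Mul(-8, -8) = 64)
Function('x')(U) = Mul(-4, Pow(U, -1)) (Function('x')(U) = Mul(-4, Mul(Mul(U, Pow(U, -1)), Pow(U, -1))) = Mul(-4, Mul(1, Pow(U, -1))) = Mul(-4, Pow(U, -1)))
Function('M')(j, E) = Add(-7, Mul(64, j)) (Function('M')(j, E) = Add(Mul(64, j), -7) = Add(-7, Mul(64, j)))
Add(Mul(Function('x')(161), Pow(Function('M')(-90, 123), -1)), Mul(Function('F')(-163, 17), Pow(Function('t')(64, -49), -1))) = Add(Mul(Mul(-4, Pow(161, -1)), Pow(Add(-7, Mul(64, -90)), -1)), Mul(-163, Pow(64, -1))) = Add(Mul(Mul(-4, Rational(1, 161)), Pow(Add(-7, -5760), -1)), Mul(-163, Rational(1, 64))) = Add(Mul(Rational(-4, 161), Pow(-5767, -1)), Rational(-163, 64)) = Add(Mul(Rational(-4, 161), Rational(-1, 5767)), Rational(-163, 64)) = Add(Rational(4, 928487), Rational(-163, 64)) = Rational(-151343125, 59423168)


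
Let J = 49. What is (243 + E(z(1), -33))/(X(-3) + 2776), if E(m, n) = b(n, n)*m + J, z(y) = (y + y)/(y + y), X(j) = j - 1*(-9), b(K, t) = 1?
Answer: 293/2782 ≈ 0.10532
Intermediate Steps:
X(j) = 9 + j (X(j) = j + 9 = 9 + j)
z(y) = 1 (z(y) = (2*y)/((2*y)) = (2*y)*(1/(2*y)) = 1)
E(m, n) = 49 + m (E(m, n) = 1*m + 49 = m + 49 = 49 + m)
(243 + E(z(1), -33))/(X(-3) + 2776) = (243 + (49 + 1))/((9 - 3) + 2776) = (243 + 50)/(6 + 2776) = 293/2782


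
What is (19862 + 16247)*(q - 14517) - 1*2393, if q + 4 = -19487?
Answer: -1227997265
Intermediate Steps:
q = -19491 (q = -4 - 19487 = -19491)
(19862 + 16247)*(q - 14517) - 1*2393 = (19862 + 16247)*(-19491 - 14517) - 1*2393 = 36109*(-34008) - 2393 = -1227994872 - 2393 = -1227997265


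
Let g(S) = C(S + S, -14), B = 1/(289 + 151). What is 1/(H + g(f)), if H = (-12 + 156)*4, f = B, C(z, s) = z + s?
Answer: 220/123641 ≈ 0.0017793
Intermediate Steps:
C(z, s) = s + z
B = 1/440 ≈ 0.0022727
f = 1/440 ≈ 0.0022727
g(S) = -14 + 2*S (g(S) = -14 + (S + S) = -14 + 2*S)
H = 576 (H = 144*4 = 576)
1/(H + g(f)) = 1/(576 + (-14 + 2*(1/440))) = 1/(576 + (-14 + 1/220)) = 1/(576 - 3079/220) = 1/(123641/220) = 220/123641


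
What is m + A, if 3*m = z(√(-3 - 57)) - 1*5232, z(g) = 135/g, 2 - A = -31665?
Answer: 29923 - 3*I*√15/2 ≈ 29923.0 - 5.8095*I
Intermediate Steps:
A = 31667 (A = 2 - 1*(-31665) = 2 + 31665 = 31667)
m = -1744 - 3*I*√15/2 (m = (135/(√(-3 - 57)) - 1*5232)/3 = (135/(√(-60)) - 5232)/3 = (135/((2*I*√15)) - 5232)/3 = (135*(-I*√15/30) - 5232)/3 = (-9*I*√15/2 - 5232)/3 = (-5232 - 9*I*√15/2)/3 = -1744 - 3*I*√15/2 ≈ -1744.0 - 5.8095*I)
m + A = (-1744 - 3*I*√15/2) + 31667 = 29923 - 3*I*√15/2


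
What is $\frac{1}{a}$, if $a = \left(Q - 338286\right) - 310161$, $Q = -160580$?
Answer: $- \frac{1}{809027} \approx -1.2361 \cdot 10^{-6}$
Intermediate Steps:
$a = -809027$ ($a = \left(-160580 - 338286\right) - 310161 = -498866 - 310161 = -809027$)
$\frac{1}{a} = \frac{1}{-809027} = - \frac{1}{809027}$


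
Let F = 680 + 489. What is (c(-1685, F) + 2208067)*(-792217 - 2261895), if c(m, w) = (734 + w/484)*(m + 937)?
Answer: -55674971353344/11 ≈ -5.0614e+12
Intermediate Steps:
F = 1169
c(m, w) = (734 + w/484)*(937 + m) (c(m, w) = (734 + w*(1/484))*(937 + m) = (734 + w/484)*(937 + m))
(c(-1685, F) + 2208067)*(-792217 - 2261895) = ((687758 + 734*(-1685) + (937/484)*1169 + (1/484)*(-1685)*1169) + 2208067)*(-792217 - 2261895) = ((687758 - 1236790 + 1095353/484 - 1969765/484) + 2208067)*(-3054112) = (-6059225/11 + 2208067)*(-3054112) = (18229512/11)*(-3054112) = -55674971353344/11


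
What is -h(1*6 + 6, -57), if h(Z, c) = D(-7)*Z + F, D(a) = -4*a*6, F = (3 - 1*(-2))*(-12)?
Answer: -1956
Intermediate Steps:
F = -60 (F = (3 + 2)*(-12) = 5*(-12) = -60)
D(a) = -24*a
h(Z, c) = -60 + 168*Z (h(Z, c) = (-24*(-7))*Z - 60 = 168*Z - 60 = -60 + 168*Z)
-h(1*6 + 6, -57) = -(-60 + 168*(1*6 + 6)) = -(-60 + 168*(6 + 6)) = -(-60 + 168*12) = -(-60 + 2016) = -1*1956 = -1956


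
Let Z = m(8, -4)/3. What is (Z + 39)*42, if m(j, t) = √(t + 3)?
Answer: 1638 + 14*I ≈ 1638.0 + 14.0*I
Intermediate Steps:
m(j, t) = √(3 + t)
Z = I/3 (Z = √(3 - 4)/3 = √(-1)*(⅓) = I*(⅓) = I/3 ≈ 0.33333*I)
(Z + 39)*42 = (I/3 + 39)*42 = (39 + I/3)*42 = 1638 + 14*I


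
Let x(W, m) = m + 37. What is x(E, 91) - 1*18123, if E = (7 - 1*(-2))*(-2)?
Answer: -17995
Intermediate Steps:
E = -18 (E = (7 + 2)*(-2) = 9*(-2) = -18)
x(W, m) = 37 + m
x(E, 91) - 1*18123 = (37 + 91) - 1*18123 = 128 - 18123 = -17995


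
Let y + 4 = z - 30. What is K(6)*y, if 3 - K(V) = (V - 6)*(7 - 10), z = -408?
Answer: -1326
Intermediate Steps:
y = -442 (y = -4 + (-408 - 30) = -4 - 438 = -442)
K(V) = -15 + 3*V (K(V) = 3 - (V - 6)*(7 - 10) = 3 - (-6 + V)*(-3) = 3 - (18 - 3*V) = 3 + (-18 + 3*V) = -15 + 3*V)
K(6)*y = (-15 + 3*6)*(-442) = (-15 + 18)*(-442) = 3*(-442) = -1326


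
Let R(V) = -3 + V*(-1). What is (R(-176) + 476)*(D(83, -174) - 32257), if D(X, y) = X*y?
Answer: -30307651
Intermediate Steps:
R(V) = -3 - V
(R(-176) + 476)*(D(83, -174) - 32257) = ((-3 - 1*(-176)) + 476)*(83*(-174) - 32257) = ((-3 + 176) + 476)*(-14442 - 32257) = (173 + 476)*(-46699) = 649*(-46699) = -30307651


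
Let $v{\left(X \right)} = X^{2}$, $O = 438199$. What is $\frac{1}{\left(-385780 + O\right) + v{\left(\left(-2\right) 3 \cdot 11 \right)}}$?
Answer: $\frac{1}{56775} \approx 1.7613 \cdot 10^{-5}$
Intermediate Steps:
$\frac{1}{\left(-385780 + O\right) + v{\left(\left(-2\right) 3 \cdot 11 \right)}} = \frac{1}{\left(-385780 + 438199\right) + \left(\left(-2\right) 3 \cdot 11\right)^{2}} = \frac{1}{52419 + \left(\left(-6\right) 11\right)^{2}} = \frac{1}{52419 + \left(-66\right)^{2}} = \frac{1}{52419 + 4356} = \frac{1}{56775}$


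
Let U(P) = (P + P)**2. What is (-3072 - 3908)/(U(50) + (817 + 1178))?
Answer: -1396/2399 ≈ -0.58191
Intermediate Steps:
U(P) = 4*P**2 (U(P) = (2*P)**2 = 4*P**2)
(-3072 - 3908)/(U(50) + (817 + 1178)) = (-3072 - 3908)/(4*50**2 + (817 + 1178)) = -6980/(4*2500 + 1995) = -6980/(10000 + 1995) = -6980/11995 = -6980*1/11995 = -1396/2399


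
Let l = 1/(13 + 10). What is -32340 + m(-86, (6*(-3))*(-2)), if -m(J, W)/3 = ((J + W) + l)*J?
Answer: -1040262/23 ≈ -45229.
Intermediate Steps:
l = 1/23 ≈ 0.043478
m(J, W) = -3*J*(1/23 + J + W) (m(J, W) = -3*((J + W) + 1/23)*J = -3*(1/23 + J + W)*J = -3*J*(1/23 + J + W))
-32340 + m(-86, (6*(-3))*(-2)) = -32340 - 3/23*(-86)*(1 + 23*(-86) + 23*((6*(-3))*(-2))) = -32340 - 3/23*(-86)*(1 - 1978 + 23*(-18*(-2))) = -32340 - 3/23*(-86)*(1 - 1978 + 23*36) = -32340 - 3/23*(-86)*(1 - 1978 + 828) = -32340 - 3/23*(-86)*(-1149) = -32340 - 296442/23 = -1040262/23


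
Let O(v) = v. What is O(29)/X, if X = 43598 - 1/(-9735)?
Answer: 282315/424426531 ≈ 0.00066517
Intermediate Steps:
X = 424426531/9735 (X = 43598 - 1*(-1/9735) = 43598 + 1/9735 = 424426531/9735 ≈ 43598.)
O(29)/X = 29/(424426531/9735) = 29*(9735/424426531) = 282315/424426531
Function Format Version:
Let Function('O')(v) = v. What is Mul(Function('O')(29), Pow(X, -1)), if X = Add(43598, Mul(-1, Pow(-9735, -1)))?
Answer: Rational(282315, 424426531) ≈ 0.00066517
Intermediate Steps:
X = Rational(424426531, 9735) (X = Add(43598, Mul(-1, Rational(-1, 9735))) = Add(43598, Rational(1, 9735)) = Rational(424426531, 9735) ≈ 43598.)
Mul(Function('O')(29), Pow(X, -1)) = Mul(29, Pow(Rational(424426531, 9735), -1)) = Mul(29, Rational(9735, 424426531)) = Rational(282315, 424426531)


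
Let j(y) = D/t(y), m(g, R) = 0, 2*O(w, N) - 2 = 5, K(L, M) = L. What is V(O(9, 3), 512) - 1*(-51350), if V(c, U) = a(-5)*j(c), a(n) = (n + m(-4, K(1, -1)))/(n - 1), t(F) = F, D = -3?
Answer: 359445/7 ≈ 51349.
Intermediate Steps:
O(w, N) = 7/2 (O(w, N) = 1 + (1/2)*5 = 1 + 5/2 = 7/2)
j(y) = -3/y
a(n) = n/(-1 + n) (a(n) = (n + 0)/(n - 1) = n/(-1 + n))
V(c, U) = -5/(2*c) (V(c, U) = (-5/(-1 - 5))*(-3/c) = (-5/(-6))*(-3/c) = (-5*(-1/6))*(-3/c) = 5*(-3/c)/6 = -5/(2*c))
V(O(9, 3), 512) - 1*(-51350) = -5/(2*7/2) - 1*(-51350) = -5/2*2/7 + 51350 = -5/7 + 51350 = 359445/7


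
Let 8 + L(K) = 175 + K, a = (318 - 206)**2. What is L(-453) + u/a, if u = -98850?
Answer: -1843217/6272 ≈ -293.88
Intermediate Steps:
a = 12544 (a = 112**2 = 12544)
L(K) = 167 + K (L(K) = -8 + (175 + K) = 167 + K)
L(-453) + u/a = (167 - 453) - 98850/12544 = -286 - 98850*1/12544 = -286 - 49425/6272 = -1843217/6272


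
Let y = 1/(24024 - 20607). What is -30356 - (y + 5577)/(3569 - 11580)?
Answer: -830933550362/27373587 ≈ -30355.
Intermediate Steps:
y = 1/3417 ≈ 0.00029265
-30356 - (y + 5577)/(3569 - 11580) = -30356 - (1/3417 + 5577)/(3569 - 11580) = -30356 - 19056610/(3417*(-8011)) = -30356 - 19056610*(-1)/(3417*8011) = -30356 - 1*(-19056610/27373587) = -30356 + 19056610/27373587 = -830933550362/27373587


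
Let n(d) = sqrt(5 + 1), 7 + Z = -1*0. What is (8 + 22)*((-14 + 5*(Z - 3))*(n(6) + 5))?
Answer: -9600 - 1920*sqrt(6) ≈ -14303.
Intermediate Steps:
Z = -7 (Z = -7 - 1*0 = -7 + 0 = -7)
n(d) = sqrt(6)
(8 + 22)*((-14 + 5*(Z - 3))*(n(6) + 5)) = (8 + 22)*((-14 + 5*(-7 - 3))*(sqrt(6) + 5)) = 30*((-14 + 5*(-10))*(5 + sqrt(6))) = 30*((-14 - 50)*(5 + sqrt(6))) = 30*(-64*(5 + sqrt(6))) = 30*(-320 - 64*sqrt(6)) = -9600 - 1920*sqrt(6)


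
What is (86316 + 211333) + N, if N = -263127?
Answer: 34522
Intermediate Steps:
(86316 + 211333) + N = (86316 + 211333) - 263127 = 297649 - 263127 = 34522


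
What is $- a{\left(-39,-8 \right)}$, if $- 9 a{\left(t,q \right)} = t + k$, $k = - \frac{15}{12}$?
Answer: $- \frac{161}{36} \approx -4.4722$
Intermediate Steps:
$k = - \frac{5}{4}$ ($k = \left(-15\right) \frac{1}{12} = - \frac{5}{4} \approx -1.25$)
$a{\left(t,q \right)} = \frac{5}{36} - \frac{t}{9}$ ($a{\left(t,q \right)} = - \frac{t - \frac{5}{4}}{9} = - \frac{- \frac{5}{4} + t}{9} = \frac{5}{36} - \frac{t}{9}$)
$- a{\left(-39,-8 \right)} = - (\frac{5}{36} - - \frac{13}{3}) = - (\frac{5}{36} + \frac{13}{3}) = \left(-1\right) \frac{161}{36} = - \frac{161}{36}$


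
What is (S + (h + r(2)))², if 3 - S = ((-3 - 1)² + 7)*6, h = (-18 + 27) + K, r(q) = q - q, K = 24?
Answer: 10404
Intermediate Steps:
r(q) = 0
h = 33 (h = (-18 + 27) + 24 = 9 + 24 = 33)
S = -135 (S = 3 - ((-3 - 1)² + 7)*6 = 3 - ((-4)² + 7)*6 = 3 - (16 + 7)*6 = 3 - 23*6 = 3 - 1*138 = 3 - 138 = -135)
(S + (h + r(2)))² = (-135 + (33 + 0))² = (-135 + 33)² = (-102)² = 10404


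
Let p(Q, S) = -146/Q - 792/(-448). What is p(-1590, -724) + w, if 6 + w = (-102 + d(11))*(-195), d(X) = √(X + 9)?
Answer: 885318473/44520 - 390*√5 ≈ 19014.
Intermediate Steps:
d(X) = √(9 + X)
w = 19884 - 390*√5 (w = -6 + (-102 + √(9 + 11))*(-195) = -6 + (-102 + √20)*(-195) = -6 + (-102 + 2*√5)*(-195) = -6 + (19890 - 390*√5) = 19884 - 390*√5 ≈ 19012.)
p(Q, S) = 99/56 - 146/Q (p(Q, S) = -146/Q - 792*(-1/448) = -146/Q + 99/56 = 99/56 - 146/Q)
p(-1590, -724) + w = (99/56 - 146/(-1590)) + (19884 - 390*√5) = (99/56 - 146*(-1/1590)) + (19884 - 390*√5) = (99/56 + 73/795) + (19884 - 390*√5) = 82793/44520 + (19884 - 390*√5) = 885318473/44520 - 390*√5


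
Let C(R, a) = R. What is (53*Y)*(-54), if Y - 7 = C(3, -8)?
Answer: -28620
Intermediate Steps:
Y = 10 (Y = 7 + 3 = 10)
(53*Y)*(-54) = (53*10)*(-54) = 530*(-54) = -28620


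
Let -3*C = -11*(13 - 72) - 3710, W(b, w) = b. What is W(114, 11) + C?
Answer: 3403/3 ≈ 1134.3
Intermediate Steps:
C = 3061/3 (C = -(-11*(13 - 72) - 3710)/3 = -(-11*(-59) - 3710)/3 = -(649 - 3710)/3 = -⅓*(-3061) = 3061/3 ≈ 1020.3)
W(114, 11) + C = 114 + 3061/3 = 3403/3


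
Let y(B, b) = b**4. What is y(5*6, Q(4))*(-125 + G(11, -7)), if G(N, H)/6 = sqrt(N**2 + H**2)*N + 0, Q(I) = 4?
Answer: -32000 + 16896*sqrt(170) ≈ 1.8830e+5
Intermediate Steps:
G(N, H) = 6*N*sqrt(H**2 + N**2) (G(N, H) = 6*(sqrt(N**2 + H**2)*N + 0) = 6*(sqrt(H**2 + N**2)*N + 0) = 6*(N*sqrt(H**2 + N**2) + 0) = 6*(N*sqrt(H**2 + N**2)) = 6*N*sqrt(H**2 + N**2))
y(5*6, Q(4))*(-125 + G(11, -7)) = 4**4*(-125 + 6*11*sqrt((-7)**2 + 11**2)) = 256*(-125 + 6*11*sqrt(49 + 121)) = 256*(-125 + 6*11*sqrt(170)) = 256*(-125 + 66*sqrt(170)) = -32000 + 16896*sqrt(170)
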